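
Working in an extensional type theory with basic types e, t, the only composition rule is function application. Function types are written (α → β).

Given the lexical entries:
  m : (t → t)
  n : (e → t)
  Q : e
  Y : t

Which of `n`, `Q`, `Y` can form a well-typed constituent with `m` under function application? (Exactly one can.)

n : (e → t) — does not combine with m.
Q : e — does not combine with m.
Y — combines: m : (t → t) takes Y : t as argument, giving t.

Y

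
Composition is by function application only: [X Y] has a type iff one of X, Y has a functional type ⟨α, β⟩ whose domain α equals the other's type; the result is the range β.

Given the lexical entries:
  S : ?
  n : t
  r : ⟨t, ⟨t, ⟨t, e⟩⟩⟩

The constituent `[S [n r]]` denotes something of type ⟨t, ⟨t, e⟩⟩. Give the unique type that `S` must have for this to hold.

⟨⟨t, ⟨t, e⟩⟩, ⟨t, ⟨t, e⟩⟩⟩

[S [n r]] must have type ⟨t, ⟨t, e⟩⟩. The sister [n r] has type ⟨t, ⟨t, e⟩⟩; that is not a function onto ⟨t, ⟨t, e⟩⟩, so S must be the functor, of type ⟨⟨t, ⟨t, e⟩⟩, ⟨t, ⟨t, e⟩⟩⟩.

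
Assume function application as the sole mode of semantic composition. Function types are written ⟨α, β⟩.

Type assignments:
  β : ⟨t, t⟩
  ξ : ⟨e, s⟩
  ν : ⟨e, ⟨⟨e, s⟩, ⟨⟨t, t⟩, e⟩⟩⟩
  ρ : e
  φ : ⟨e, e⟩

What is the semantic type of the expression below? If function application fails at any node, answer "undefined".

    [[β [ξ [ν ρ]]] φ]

[ν ρ]: ⟨e, ⟨⟨e, s⟩, ⟨⟨t, t⟩, e⟩⟩⟩ applied to e yields ⟨⟨e, s⟩, ⟨⟨t, t⟩, e⟩⟩.
[ξ [ν ρ]]: ⟨⟨e, s⟩, ⟨⟨t, t⟩, e⟩⟩ applied to ⟨e, s⟩ yields ⟨⟨t, t⟩, e⟩.
[β [ξ [ν ρ]]]: ⟨⟨t, t⟩, e⟩ applied to ⟨t, t⟩ yields e.
[[β [ξ [ν ρ]]] φ]: ⟨e, e⟩ applied to e yields e.

e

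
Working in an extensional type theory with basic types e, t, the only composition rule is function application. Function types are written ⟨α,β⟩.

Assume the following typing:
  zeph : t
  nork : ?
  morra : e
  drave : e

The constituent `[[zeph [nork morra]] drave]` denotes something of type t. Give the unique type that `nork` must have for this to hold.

⟨e,⟨t,⟨e,t⟩⟩⟩

[[zeph [nork morra]] drave] must have type t. The sister drave has type e; that is not a function onto t, so [zeph [nork morra]] must be the functor, of type ⟨e,t⟩.
[zeph [nork morra]] must have type ⟨e,t⟩. The sister zeph has type t; that is not a function onto ⟨e,t⟩, so [nork morra] must be the functor, of type ⟨t,⟨e,t⟩⟩.
[nork morra] must have type ⟨t,⟨e,t⟩⟩. The sister morra has type e; that is not a function onto ⟨t,⟨e,t⟩⟩, so nork must be the functor, of type ⟨e,⟨t,⟨e,t⟩⟩⟩.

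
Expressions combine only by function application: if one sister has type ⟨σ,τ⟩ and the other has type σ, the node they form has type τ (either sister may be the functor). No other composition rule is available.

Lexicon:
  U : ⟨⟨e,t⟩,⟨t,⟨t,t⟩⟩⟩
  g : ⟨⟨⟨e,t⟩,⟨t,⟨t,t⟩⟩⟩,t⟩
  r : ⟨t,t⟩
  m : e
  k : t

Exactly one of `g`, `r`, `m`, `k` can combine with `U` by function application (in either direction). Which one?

g — combines: g : ⟨⟨⟨e,t⟩,⟨t,⟨t,t⟩⟩⟩,t⟩ takes U : ⟨⟨e,t⟩,⟨t,⟨t,t⟩⟩⟩ as argument, giving t.
r : ⟨t,t⟩ — no; U wants ⟨e,t⟩, and r wants t.
m : e — no; U wants ⟨e,t⟩, and m wants nothing (atomic).
k : t — no; U wants ⟨e,t⟩, and k wants nothing (atomic).

g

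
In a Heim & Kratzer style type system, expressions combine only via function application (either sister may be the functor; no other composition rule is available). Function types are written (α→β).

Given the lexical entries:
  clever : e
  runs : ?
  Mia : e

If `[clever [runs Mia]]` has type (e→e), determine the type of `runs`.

(e→(e→(e→e)))

[clever [runs Mia]] must have type (e→e). The sister clever has type e; that is not a function onto (e→e), so [runs Mia] must be the functor, of type (e→(e→e)).
[runs Mia] must have type (e→(e→e)). The sister Mia has type e; that is not a function onto (e→(e→e)), so runs must be the functor, of type (e→(e→(e→e))).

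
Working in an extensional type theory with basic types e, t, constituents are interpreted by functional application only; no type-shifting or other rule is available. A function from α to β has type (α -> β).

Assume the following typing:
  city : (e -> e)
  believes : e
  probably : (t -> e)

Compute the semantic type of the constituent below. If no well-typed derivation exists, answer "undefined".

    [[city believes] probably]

undefined

[city believes]: functor city : (e -> e), argument believes : e; result e.
[[city believes] probably]: e with (t -> e) — neither is a function whose domain matches the other; composition fails here.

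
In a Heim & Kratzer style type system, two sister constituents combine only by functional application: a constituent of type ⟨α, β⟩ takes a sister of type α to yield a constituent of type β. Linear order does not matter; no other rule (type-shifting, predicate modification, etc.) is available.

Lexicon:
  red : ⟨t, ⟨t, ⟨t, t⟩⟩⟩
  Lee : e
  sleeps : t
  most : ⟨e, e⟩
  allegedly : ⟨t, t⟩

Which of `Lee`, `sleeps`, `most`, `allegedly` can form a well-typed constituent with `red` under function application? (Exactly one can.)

Lee : e — no; red wants t, and Lee wants nothing (atomic).
sleeps — combines: red : ⟨t, ⟨t, ⟨t, t⟩⟩⟩ takes sleeps : t as argument, giving ⟨t, ⟨t, t⟩⟩.
most : ⟨e, e⟩ — no; red wants t, and most wants e.
allegedly : ⟨t, t⟩ — no; red wants t, and allegedly wants t.

sleeps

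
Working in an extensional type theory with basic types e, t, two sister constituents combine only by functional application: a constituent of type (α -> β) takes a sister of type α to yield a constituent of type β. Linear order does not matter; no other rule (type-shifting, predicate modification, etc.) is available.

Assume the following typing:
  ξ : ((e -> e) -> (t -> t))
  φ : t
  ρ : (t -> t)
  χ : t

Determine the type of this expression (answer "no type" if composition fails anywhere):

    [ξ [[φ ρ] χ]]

no type

[φ ρ] — ρ of type (t -> t) combines with φ of type t: type t.
[[φ ρ] χ]: t and t cannot combine by function application — type clash.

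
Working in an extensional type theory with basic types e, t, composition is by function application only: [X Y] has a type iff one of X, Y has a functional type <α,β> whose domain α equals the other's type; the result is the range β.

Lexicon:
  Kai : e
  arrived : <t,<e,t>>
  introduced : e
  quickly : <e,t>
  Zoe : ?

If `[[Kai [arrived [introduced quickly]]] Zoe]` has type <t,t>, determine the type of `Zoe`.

<t,<t,t>>

At [[Kai [arrived [introduced quickly]]] Zoe] (required: <t,t>): [Kai [arrived [introduced quickly]]] is t, which is not a function with range <t,t>; hence Zoe is the functor — type <t,<t,t>>.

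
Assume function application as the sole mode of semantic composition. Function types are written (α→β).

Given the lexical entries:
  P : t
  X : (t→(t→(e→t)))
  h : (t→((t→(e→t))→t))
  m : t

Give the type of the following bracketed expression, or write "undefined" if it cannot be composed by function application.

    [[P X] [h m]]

t

[P X]: functor X : (t→(t→(e→t))), argument P : t; result (t→(e→t)).
[h m]: functor h : (t→((t→(e→t))→t)), argument m : t; result ((t→(e→t))→t).
[[P X] [h m]]: functor [h m] : ((t→(e→t))→t), argument [P X] : (t→(e→t)); result t.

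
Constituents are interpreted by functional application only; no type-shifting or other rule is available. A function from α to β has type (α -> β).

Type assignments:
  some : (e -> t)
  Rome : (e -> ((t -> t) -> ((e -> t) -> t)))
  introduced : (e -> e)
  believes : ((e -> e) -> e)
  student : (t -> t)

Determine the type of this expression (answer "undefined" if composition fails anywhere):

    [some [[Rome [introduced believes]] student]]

t

[introduced believes]: believes is ((e -> e) -> e), introduced is (e -> e); result e.
[Rome [introduced believes]]: Rome is (e -> ((t -> t) -> ((e -> t) -> t))), [introduced believes] is e; result ((t -> t) -> ((e -> t) -> t)).
[[Rome [introduced believes]] student]: [Rome [introduced believes]] is ((t -> t) -> ((e -> t) -> t)), student is (t -> t); result ((e -> t) -> t).
[some [[Rome [introduced believes]] student]]: [[Rome [introduced believes]] student] is ((e -> t) -> t), some is (e -> t); result t.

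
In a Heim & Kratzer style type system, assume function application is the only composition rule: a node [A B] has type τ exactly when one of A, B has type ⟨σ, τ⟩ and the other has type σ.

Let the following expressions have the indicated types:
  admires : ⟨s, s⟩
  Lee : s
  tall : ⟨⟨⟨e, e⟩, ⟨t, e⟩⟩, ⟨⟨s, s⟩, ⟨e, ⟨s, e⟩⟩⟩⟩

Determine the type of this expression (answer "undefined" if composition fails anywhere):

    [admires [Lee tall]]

[Lee tall]: s and ⟨⟨⟨e, e⟩, ⟨t, e⟩⟩, ⟨⟨s, s⟩, ⟨e, ⟨s, e⟩⟩⟩⟩ cannot combine by function application — type clash.

undefined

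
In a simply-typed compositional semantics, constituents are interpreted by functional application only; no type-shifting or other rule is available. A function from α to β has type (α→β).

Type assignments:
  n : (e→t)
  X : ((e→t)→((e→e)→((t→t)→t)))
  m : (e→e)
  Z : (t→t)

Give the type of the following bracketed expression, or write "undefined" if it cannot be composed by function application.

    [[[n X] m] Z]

t

[n X]: functor X : ((e→t)→((e→e)→((t→t)→t))), argument n : (e→t); result ((e→e)→((t→t)→t)).
[[n X] m]: functor [n X] : ((e→e)→((t→t)→t)), argument m : (e→e); result ((t→t)→t).
[[[n X] m] Z]: functor [[n X] m] : ((t→t)→t), argument Z : (t→t); result t.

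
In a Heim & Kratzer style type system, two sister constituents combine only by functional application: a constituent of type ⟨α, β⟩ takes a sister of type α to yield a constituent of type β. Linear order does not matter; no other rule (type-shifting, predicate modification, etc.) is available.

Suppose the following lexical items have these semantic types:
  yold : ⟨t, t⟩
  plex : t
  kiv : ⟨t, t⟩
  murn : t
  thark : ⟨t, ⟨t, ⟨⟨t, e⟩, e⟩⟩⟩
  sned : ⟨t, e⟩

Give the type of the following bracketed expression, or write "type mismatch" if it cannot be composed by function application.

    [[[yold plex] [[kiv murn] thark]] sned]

e

[yold plex]: ⟨t, t⟩ applied to t yields t.
[kiv murn]: ⟨t, t⟩ applied to t yields t.
[[kiv murn] thark]: ⟨t, ⟨t, ⟨⟨t, e⟩, e⟩⟩⟩ applied to t yields ⟨t, ⟨⟨t, e⟩, e⟩⟩.
[[yold plex] [[kiv murn] thark]]: ⟨t, ⟨⟨t, e⟩, e⟩⟩ applied to t yields ⟨⟨t, e⟩, e⟩.
[[[yold plex] [[kiv murn] thark]] sned]: ⟨⟨t, e⟩, e⟩ applied to ⟨t, e⟩ yields e.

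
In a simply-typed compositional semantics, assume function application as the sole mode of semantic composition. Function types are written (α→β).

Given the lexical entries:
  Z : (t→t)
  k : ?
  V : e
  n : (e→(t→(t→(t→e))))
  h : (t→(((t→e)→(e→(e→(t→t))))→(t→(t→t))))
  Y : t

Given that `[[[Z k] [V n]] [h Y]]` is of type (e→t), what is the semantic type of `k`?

[[[Z k] [V n]] [h Y]] must have type (e→t). The sister [h Y] has type (((t→e)→(e→(e→(t→t))))→(t→(t→t))); that is not a function onto (e→t), so [[Z k] [V n]] must be the functor, of type ((((t→e)→(e→(e→(t→t))))→(t→(t→t)))→(e→t)).
[[Z k] [V n]] must have type ((((t→e)→(e→(e→(t→t))))→(t→(t→t)))→(e→t)). The sister [V n] has type (t→(t→(t→e))); that is not a function onto ((((t→e)→(e→(e→(t→t))))→(t→(t→t)))→(e→t)), so [Z k] must be the functor, of type ((t→(t→(t→e)))→((((t→e)→(e→(e→(t→t))))→(t→(t→t)))→(e→t))).
[Z k] must have type ((t→(t→(t→e)))→((((t→e)→(e→(e→(t→t))))→(t→(t→t)))→(e→t))). The sister Z has type (t→t); that is not a function onto ((t→(t→(t→e)))→((((t→e)→(e→(e→(t→t))))→(t→(t→t)))→(e→t))), so k must be the functor, of type ((t→t)→((t→(t→(t→e)))→((((t→e)→(e→(e→(t→t))))→(t→(t→t)))→(e→t)))).

((t→t)→((t→(t→(t→e)))→((((t→e)→(e→(e→(t→t))))→(t→(t→t)))→(e→t))))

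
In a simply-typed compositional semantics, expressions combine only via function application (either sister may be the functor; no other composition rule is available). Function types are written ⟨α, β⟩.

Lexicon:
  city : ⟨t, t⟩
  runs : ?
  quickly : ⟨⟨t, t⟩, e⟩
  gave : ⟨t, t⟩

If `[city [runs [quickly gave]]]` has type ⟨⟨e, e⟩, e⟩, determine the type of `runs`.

⟨e, ⟨⟨t, t⟩, ⟨⟨e, e⟩, e⟩⟩⟩

At [city [runs [quickly gave]]] (required: ⟨⟨e, e⟩, e⟩): city is ⟨t, t⟩, which is not a function with range ⟨⟨e, e⟩, e⟩; hence [runs [quickly gave]] is the functor — type ⟨⟨t, t⟩, ⟨⟨e, e⟩, e⟩⟩.
At [runs [quickly gave]] (required: ⟨⟨t, t⟩, ⟨⟨e, e⟩, e⟩⟩): [quickly gave] is e, which is not a function with range ⟨⟨t, t⟩, ⟨⟨e, e⟩, e⟩⟩; hence runs is the functor — type ⟨e, ⟨⟨t, t⟩, ⟨⟨e, e⟩, e⟩⟩⟩.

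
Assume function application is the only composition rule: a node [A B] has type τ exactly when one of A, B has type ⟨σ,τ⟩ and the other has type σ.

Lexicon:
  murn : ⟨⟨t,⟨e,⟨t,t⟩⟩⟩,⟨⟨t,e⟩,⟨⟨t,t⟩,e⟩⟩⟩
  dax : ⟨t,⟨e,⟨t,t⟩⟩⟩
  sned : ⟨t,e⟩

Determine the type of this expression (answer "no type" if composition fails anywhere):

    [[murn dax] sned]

[murn dax]: ⟨⟨t,⟨e,⟨t,t⟩⟩⟩,⟨⟨t,e⟩,⟨⟨t,t⟩,e⟩⟩⟩ applied to ⟨t,⟨e,⟨t,t⟩⟩⟩ yields ⟨⟨t,e⟩,⟨⟨t,t⟩,e⟩⟩.
[[murn dax] sned]: ⟨⟨t,e⟩,⟨⟨t,t⟩,e⟩⟩ applied to ⟨t,e⟩ yields ⟨⟨t,t⟩,e⟩.

⟨⟨t,t⟩,e⟩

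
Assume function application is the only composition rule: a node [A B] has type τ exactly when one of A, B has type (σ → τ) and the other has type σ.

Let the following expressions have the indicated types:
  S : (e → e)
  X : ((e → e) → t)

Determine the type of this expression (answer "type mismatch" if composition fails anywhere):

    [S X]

At [S X], X : ((e → e) → t) takes S : (e → e), giving t.

t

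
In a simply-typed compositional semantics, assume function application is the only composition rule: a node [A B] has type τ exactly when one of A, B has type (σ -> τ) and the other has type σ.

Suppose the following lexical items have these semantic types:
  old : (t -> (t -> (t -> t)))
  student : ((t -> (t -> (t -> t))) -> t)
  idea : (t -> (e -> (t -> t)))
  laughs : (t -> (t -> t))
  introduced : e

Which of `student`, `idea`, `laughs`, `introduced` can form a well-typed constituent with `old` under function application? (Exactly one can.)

student — combines: student : ((t -> (t -> (t -> t))) -> t) takes old : (t -> (t -> (t -> t))) as argument, giving t.
idea : (t -> (e -> (t -> t))) — does not combine with old.
laughs : (t -> (t -> t)) — does not combine with old.
introduced : e — does not combine with old.

student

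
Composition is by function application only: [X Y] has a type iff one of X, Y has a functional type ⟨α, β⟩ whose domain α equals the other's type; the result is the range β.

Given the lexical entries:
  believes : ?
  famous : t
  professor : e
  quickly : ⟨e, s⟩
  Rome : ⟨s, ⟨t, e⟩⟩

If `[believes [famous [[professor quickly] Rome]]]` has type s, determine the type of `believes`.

⟨e, s⟩

[believes [famous [[professor quickly] Rome]]] must have type s. The sister [famous [[professor quickly] Rome]] has type e; that is not a function onto s, so believes must be the functor, of type ⟨e, s⟩.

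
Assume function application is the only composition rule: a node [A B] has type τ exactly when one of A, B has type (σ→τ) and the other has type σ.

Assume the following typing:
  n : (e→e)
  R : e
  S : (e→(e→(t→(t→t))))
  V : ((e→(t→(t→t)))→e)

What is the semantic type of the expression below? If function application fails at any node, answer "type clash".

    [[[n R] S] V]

[n R]: (e→e) applied to e yields e.
[[n R] S]: (e→(e→(t→(t→t)))) applied to e yields (e→(t→(t→t))).
[[[n R] S] V]: ((e→(t→(t→t)))→e) applied to (e→(t→(t→t))) yields e.

e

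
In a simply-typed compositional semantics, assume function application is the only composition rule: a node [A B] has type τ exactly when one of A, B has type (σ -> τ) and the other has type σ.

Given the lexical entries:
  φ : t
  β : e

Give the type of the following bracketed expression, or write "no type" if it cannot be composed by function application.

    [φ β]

[φ β]: t with e — neither is a function whose domain matches the other; composition fails here.

no type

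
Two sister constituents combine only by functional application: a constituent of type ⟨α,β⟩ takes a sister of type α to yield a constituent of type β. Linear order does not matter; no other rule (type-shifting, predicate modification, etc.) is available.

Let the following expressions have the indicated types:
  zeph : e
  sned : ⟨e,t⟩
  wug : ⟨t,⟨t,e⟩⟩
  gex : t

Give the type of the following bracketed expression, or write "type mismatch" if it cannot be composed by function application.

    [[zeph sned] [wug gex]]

[zeph sned] — sned of type ⟨e,t⟩ combines with zeph of type e: type t.
[wug gex] — wug of type ⟨t,⟨t,e⟩⟩ combines with gex of type t: type ⟨t,e⟩.
[[zeph sned] [wug gex]] — [wug gex] of type ⟨t,e⟩ combines with [zeph sned] of type t: type e.

e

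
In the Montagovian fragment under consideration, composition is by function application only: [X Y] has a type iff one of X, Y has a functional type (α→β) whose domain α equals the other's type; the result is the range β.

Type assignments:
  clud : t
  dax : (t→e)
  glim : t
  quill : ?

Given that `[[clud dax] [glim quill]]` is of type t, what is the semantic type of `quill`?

(t→(e→t))

[[clud dax] [glim quill]] must have type t. The sister [clud dax] has type e; that is not a function onto t, so [glim quill] must be the functor, of type (e→t).
[glim quill] must have type (e→t). The sister glim has type t; that is not a function onto (e→t), so quill must be the functor, of type (t→(e→t)).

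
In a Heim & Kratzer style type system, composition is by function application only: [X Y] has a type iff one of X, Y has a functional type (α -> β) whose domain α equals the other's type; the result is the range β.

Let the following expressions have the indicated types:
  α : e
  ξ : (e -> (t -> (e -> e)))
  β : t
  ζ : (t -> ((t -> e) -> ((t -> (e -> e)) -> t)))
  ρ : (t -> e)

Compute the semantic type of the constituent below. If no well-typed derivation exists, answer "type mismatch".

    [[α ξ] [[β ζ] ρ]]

t

[α ξ]: ξ is (e -> (t -> (e -> e))), α is e; result (t -> (e -> e)).
[β ζ]: ζ is (t -> ((t -> e) -> ((t -> (e -> e)) -> t))), β is t; result ((t -> e) -> ((t -> (e -> e)) -> t)).
[[β ζ] ρ]: [β ζ] is ((t -> e) -> ((t -> (e -> e)) -> t)), ρ is (t -> e); result ((t -> (e -> e)) -> t).
[[α ξ] [[β ζ] ρ]]: [[β ζ] ρ] is ((t -> (e -> e)) -> t), [α ξ] is (t -> (e -> e)); result t.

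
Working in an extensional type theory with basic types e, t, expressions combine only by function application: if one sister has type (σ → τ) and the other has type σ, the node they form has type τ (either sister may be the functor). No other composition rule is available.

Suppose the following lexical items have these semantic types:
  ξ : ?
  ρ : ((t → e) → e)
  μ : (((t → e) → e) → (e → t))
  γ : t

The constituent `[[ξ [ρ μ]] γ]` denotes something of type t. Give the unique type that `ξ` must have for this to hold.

((e → t) → (t → t))

For [[ξ [ρ μ]] γ] to have type t with γ of type t, [ξ [ρ μ]] must be the function: [ξ [ρ μ]] : (t → t).
For [ξ [ρ μ]] to have type (t → t) with [ρ μ] of type (e → t), ξ must be the function: ξ : ((e → t) → (t → t)).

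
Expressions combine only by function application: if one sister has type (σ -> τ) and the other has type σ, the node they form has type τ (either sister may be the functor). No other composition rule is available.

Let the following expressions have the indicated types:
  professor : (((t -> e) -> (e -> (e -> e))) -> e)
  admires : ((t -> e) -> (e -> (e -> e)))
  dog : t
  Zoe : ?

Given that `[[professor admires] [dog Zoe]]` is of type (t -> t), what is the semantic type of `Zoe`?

At [[professor admires] [dog Zoe]] (required: (t -> t)): [professor admires] is e, which is not a function with range (t -> t); hence [dog Zoe] is the functor — type (e -> (t -> t)).
At [dog Zoe] (required: (e -> (t -> t))): dog is t, which is not a function with range (e -> (t -> t)); hence Zoe is the functor — type (t -> (e -> (t -> t))).

(t -> (e -> (t -> t)))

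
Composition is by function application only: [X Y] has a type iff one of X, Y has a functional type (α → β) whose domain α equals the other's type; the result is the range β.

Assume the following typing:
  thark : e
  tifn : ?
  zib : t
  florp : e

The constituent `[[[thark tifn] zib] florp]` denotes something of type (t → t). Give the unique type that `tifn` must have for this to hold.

[[[thark tifn] zib] florp] is required to be (t → t). florp : e cannot yield (t → t) as functor, so [[thark tifn] zib] : (e → (t → t)).
[[thark tifn] zib] is required to be (e → (t → t)). zib : t cannot yield (e → (t → t)) as functor, so [thark tifn] : (t → (e → (t → t))).
[thark tifn] is required to be (t → (e → (t → t))). thark : e cannot yield (t → (e → (t → t))) as functor, so tifn : (e → (t → (e → (t → t)))).

(e → (t → (e → (t → t))))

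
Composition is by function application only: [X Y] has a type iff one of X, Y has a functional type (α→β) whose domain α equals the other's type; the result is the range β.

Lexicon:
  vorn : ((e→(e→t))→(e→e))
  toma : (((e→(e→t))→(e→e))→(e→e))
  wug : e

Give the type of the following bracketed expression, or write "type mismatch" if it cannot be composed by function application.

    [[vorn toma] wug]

[vorn toma] — toma of type (((e→(e→t))→(e→e))→(e→e)) combines with vorn of type ((e→(e→t))→(e→e)): type (e→e).
[[vorn toma] wug] — [vorn toma] of type (e→e) combines with wug of type e: type e.

e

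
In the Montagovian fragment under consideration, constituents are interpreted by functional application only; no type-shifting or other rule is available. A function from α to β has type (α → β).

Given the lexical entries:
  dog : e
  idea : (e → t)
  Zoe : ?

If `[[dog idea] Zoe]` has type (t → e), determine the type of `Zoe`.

[[dog idea] Zoe] must have type (t → e). The sister [dog idea] has type t; that is not a function onto (t → e), so Zoe must be the functor, of type (t → (t → e)).

(t → (t → e))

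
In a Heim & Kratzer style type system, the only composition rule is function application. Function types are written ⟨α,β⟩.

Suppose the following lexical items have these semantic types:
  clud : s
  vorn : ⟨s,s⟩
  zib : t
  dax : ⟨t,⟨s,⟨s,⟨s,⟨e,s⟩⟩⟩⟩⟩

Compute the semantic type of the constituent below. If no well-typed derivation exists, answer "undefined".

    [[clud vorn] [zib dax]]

At [clud vorn], vorn : ⟨s,s⟩ takes clud : s, giving s.
At [zib dax], dax : ⟨t,⟨s,⟨s,⟨s,⟨e,s⟩⟩⟩⟩⟩ takes zib : t, giving ⟨s,⟨s,⟨s,⟨e,s⟩⟩⟩⟩.
At [[clud vorn] [zib dax]], [zib dax] : ⟨s,⟨s,⟨s,⟨e,s⟩⟩⟩⟩ takes [clud vorn] : s, giving ⟨s,⟨s,⟨e,s⟩⟩⟩.

⟨s,⟨s,⟨e,s⟩⟩⟩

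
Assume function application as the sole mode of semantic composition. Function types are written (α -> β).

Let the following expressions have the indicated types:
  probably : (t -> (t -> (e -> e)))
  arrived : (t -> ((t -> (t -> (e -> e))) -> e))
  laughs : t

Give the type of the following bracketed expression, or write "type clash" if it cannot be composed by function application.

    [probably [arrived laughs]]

e

[arrived laughs] — arrived of type (t -> ((t -> (t -> (e -> e))) -> e)) combines with laughs of type t: type ((t -> (t -> (e -> e))) -> e).
[probably [arrived laughs]] — [arrived laughs] of type ((t -> (t -> (e -> e))) -> e) combines with probably of type (t -> (t -> (e -> e))): type e.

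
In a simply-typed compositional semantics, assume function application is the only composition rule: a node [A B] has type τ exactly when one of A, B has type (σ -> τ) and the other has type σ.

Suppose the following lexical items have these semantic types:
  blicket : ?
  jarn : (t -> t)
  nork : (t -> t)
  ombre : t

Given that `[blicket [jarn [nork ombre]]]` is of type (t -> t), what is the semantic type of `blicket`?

(t -> (t -> t))

At [blicket [jarn [nork ombre]]] (required: (t -> t)): [jarn [nork ombre]] is t, which is not a function with range (t -> t); hence blicket is the functor — type (t -> (t -> t)).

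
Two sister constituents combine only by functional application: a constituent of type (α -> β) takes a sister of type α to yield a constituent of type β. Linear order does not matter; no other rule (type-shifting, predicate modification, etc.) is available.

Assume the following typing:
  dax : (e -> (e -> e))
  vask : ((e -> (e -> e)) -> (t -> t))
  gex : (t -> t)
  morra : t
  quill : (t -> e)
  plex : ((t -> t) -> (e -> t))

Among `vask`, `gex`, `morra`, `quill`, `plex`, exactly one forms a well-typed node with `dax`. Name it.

vask

vask — combines: vask : ((e -> (e -> e)) -> (t -> t)) takes dax : (e -> (e -> e)) as argument, giving (t -> t).
gex : (t -> t) — no; dax wants e, and gex wants t.
morra : t — no; dax wants e, and morra wants nothing (atomic).
quill : (t -> e) — no; dax wants e, and quill wants t.
plex : ((t -> t) -> (e -> t)) — no; dax wants e, and plex wants (t -> t).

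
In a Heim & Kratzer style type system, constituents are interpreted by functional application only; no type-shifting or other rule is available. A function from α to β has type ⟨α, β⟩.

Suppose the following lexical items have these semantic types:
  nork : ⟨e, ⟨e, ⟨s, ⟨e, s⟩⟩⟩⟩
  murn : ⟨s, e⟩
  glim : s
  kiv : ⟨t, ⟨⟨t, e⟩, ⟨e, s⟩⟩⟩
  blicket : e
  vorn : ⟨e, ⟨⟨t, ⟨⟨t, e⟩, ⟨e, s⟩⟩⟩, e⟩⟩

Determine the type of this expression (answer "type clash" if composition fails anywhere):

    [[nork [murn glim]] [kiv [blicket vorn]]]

⟨s, ⟨e, s⟩⟩

[murn glim]: murn is ⟨s, e⟩, glim is s; result e.
[nork [murn glim]]: nork is ⟨e, ⟨e, ⟨s, ⟨e, s⟩⟩⟩⟩, [murn glim] is e; result ⟨e, ⟨s, ⟨e, s⟩⟩⟩.
[blicket vorn]: vorn is ⟨e, ⟨⟨t, ⟨⟨t, e⟩, ⟨e, s⟩⟩⟩, e⟩⟩, blicket is e; result ⟨⟨t, ⟨⟨t, e⟩, ⟨e, s⟩⟩⟩, e⟩.
[kiv [blicket vorn]]: [blicket vorn] is ⟨⟨t, ⟨⟨t, e⟩, ⟨e, s⟩⟩⟩, e⟩, kiv is ⟨t, ⟨⟨t, e⟩, ⟨e, s⟩⟩⟩; result e.
[[nork [murn glim]] [kiv [blicket vorn]]]: [nork [murn glim]] is ⟨e, ⟨s, ⟨e, s⟩⟩⟩, [kiv [blicket vorn]] is e; result ⟨s, ⟨e, s⟩⟩.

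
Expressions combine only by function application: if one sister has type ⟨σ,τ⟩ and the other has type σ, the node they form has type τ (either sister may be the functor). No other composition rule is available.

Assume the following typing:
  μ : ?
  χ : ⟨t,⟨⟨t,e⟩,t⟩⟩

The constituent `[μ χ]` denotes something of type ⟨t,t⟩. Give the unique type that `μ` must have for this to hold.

[μ χ] must have type ⟨t,t⟩. The sister χ has type ⟨t,⟨⟨t,e⟩,t⟩⟩; that is not a function onto ⟨t,t⟩, so μ must be the functor, of type ⟨⟨t,⟨⟨t,e⟩,t⟩⟩,⟨t,t⟩⟩.

⟨⟨t,⟨⟨t,e⟩,t⟩⟩,⟨t,t⟩⟩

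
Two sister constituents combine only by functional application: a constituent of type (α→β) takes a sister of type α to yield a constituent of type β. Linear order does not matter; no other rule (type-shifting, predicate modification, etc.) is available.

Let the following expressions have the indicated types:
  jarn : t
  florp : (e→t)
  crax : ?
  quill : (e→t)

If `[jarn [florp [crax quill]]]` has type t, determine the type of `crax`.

For [jarn [florp [crax quill]]] to have type t with jarn of type t, [florp [crax quill]] must be the function: [florp [crax quill]] : (t→t).
For [florp [crax quill]] to have type (t→t) with florp of type (e→t), [crax quill] must be the function: [crax quill] : ((e→t)→(t→t)).
For [crax quill] to have type ((e→t)→(t→t)) with quill of type (e→t), crax must be the function: crax : ((e→t)→((e→t)→(t→t))).

((e→t)→((e→t)→(t→t)))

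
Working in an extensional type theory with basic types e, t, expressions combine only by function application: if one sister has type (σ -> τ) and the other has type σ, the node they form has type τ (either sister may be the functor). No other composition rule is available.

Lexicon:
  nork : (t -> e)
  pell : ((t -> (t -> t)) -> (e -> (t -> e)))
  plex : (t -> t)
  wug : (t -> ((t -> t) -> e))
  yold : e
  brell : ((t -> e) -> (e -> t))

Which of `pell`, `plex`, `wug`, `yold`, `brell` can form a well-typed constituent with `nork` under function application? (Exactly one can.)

pell : ((t -> (t -> t)) -> (e -> (t -> e))) — nork needs t; pell needs (t -> (t -> t)); neither fits.
plex : (t -> t) — nork needs t; plex needs t; neither fits.
wug : (t -> ((t -> t) -> e)) — nork needs t; wug needs t; neither fits.
yold : e — nork needs t; yold needs nothing (atomic); neither fits.
brell — combines: brell : ((t -> e) -> (e -> t)) takes nork : (t -> e) as argument, giving (e -> t).

brell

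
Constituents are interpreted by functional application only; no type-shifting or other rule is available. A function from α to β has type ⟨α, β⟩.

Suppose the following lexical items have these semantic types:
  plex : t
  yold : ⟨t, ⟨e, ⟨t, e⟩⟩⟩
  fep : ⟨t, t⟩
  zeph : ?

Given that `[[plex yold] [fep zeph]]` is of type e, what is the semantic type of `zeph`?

⟨⟨t, t⟩, ⟨⟨e, ⟨t, e⟩⟩, e⟩⟩

For [[plex yold] [fep zeph]] to have type e with [plex yold] of type ⟨e, ⟨t, e⟩⟩, [fep zeph] must be the function: [fep zeph] : ⟨⟨e, ⟨t, e⟩⟩, e⟩.
For [fep zeph] to have type ⟨⟨e, ⟨t, e⟩⟩, e⟩ with fep of type ⟨t, t⟩, zeph must be the function: zeph : ⟨⟨t, t⟩, ⟨⟨e, ⟨t, e⟩⟩, e⟩⟩.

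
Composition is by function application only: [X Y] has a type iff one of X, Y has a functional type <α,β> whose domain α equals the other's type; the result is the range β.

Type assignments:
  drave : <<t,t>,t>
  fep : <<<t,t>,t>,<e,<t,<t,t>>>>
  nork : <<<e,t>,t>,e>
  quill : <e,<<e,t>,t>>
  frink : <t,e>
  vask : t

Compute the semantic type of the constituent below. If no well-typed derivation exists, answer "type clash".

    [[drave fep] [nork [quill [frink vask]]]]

<t,<t,t>>

At [drave fep], fep : <<<t,t>,t>,<e,<t,<t,t>>>> takes drave : <<t,t>,t>, giving <e,<t,<t,t>>>.
At [frink vask], frink : <t,e> takes vask : t, giving e.
At [quill [frink vask]], quill : <e,<<e,t>,t>> takes [frink vask] : e, giving <<e,t>,t>.
At [nork [quill [frink vask]]], nork : <<<e,t>,t>,e> takes [quill [frink vask]] : <<e,t>,t>, giving e.
At [[drave fep] [nork [quill [frink vask]]]], [drave fep] : <e,<t,<t,t>>> takes [nork [quill [frink vask]]] : e, giving <t,<t,t>>.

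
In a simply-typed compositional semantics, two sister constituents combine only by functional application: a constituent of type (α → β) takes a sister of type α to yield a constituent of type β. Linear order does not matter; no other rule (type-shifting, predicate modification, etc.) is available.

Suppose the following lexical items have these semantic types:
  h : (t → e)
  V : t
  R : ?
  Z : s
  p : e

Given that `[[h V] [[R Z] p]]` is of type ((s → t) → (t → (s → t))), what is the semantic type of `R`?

For [[h V] [[R Z] p]] to have type ((s → t) → (t → (s → t))) with [h V] of type e, [[R Z] p] must be the function: [[R Z] p] : (e → ((s → t) → (t → (s → t)))).
For [[R Z] p] to have type (e → ((s → t) → (t → (s → t)))) with p of type e, [R Z] must be the function: [R Z] : (e → (e → ((s → t) → (t → (s → t))))).
For [R Z] to have type (e → (e → ((s → t) → (t → (s → t))))) with Z of type s, R must be the function: R : (s → (e → (e → ((s → t) → (t → (s → t)))))).

(s → (e → (e → ((s → t) → (t → (s → t))))))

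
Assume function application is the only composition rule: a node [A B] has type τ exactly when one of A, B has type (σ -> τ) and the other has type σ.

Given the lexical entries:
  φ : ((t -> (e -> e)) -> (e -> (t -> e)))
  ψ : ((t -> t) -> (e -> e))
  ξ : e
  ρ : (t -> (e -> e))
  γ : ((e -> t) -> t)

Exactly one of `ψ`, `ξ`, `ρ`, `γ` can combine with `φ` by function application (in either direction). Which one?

ψ : ((t -> t) -> (e -> e)) — no; φ wants (t -> (e -> e)), and ψ wants (t -> t).
ξ : e — no; φ wants (t -> (e -> e)), and ξ wants nothing (atomic).
ρ — combines: φ : ((t -> (e -> e)) -> (e -> (t -> e))) takes ρ : (t -> (e -> e)) as argument, giving (e -> (t -> e)).
γ : ((e -> t) -> t) — no; φ wants (t -> (e -> e)), and γ wants (e -> t).

ρ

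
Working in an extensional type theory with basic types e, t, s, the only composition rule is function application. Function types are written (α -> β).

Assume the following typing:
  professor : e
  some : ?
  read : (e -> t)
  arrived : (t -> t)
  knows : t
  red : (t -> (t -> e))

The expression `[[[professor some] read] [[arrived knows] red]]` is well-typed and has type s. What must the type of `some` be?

[[[professor some] read] [[arrived knows] red]] is required to be s. [[arrived knows] red] : (t -> e) cannot yield s as functor, so [[professor some] read] : ((t -> e) -> s).
[[professor some] read] is required to be ((t -> e) -> s). read : (e -> t) cannot yield ((t -> e) -> s) as functor, so [professor some] : ((e -> t) -> ((t -> e) -> s)).
[professor some] is required to be ((e -> t) -> ((t -> e) -> s)). professor : e cannot yield ((e -> t) -> ((t -> e) -> s)) as functor, so some : (e -> ((e -> t) -> ((t -> e) -> s))).

(e -> ((e -> t) -> ((t -> e) -> s)))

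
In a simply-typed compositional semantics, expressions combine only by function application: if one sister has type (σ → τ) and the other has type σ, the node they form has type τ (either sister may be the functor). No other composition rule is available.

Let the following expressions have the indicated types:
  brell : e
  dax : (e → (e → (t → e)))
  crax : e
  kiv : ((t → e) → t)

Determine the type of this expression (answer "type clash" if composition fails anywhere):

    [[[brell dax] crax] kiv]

At [brell dax], dax : (e → (e → (t → e))) takes brell : e, giving (e → (t → e)).
At [[brell dax] crax], [brell dax] : (e → (t → e)) takes crax : e, giving (t → e).
At [[[brell dax] crax] kiv], kiv : ((t → e) → t) takes [[brell dax] crax] : (t → e), giving t.

t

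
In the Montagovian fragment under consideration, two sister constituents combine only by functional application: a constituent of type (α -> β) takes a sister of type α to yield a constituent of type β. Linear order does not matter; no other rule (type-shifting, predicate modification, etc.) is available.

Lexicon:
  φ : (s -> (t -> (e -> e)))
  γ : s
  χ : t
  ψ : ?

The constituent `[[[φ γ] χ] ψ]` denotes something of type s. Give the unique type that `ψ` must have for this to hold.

[[[φ γ] χ] ψ] must have type s. The sister [[φ γ] χ] has type (e -> e); that is not a function onto s, so ψ must be the functor, of type ((e -> e) -> s).

((e -> e) -> s)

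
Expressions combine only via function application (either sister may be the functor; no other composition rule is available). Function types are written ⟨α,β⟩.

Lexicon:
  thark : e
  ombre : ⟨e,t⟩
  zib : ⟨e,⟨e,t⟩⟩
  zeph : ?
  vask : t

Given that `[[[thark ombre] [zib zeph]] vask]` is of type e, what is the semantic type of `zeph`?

[[[thark ombre] [zib zeph]] vask] is required to be e. vask : t cannot yield e as functor, so [[thark ombre] [zib zeph]] : ⟨t,e⟩.
[[thark ombre] [zib zeph]] is required to be ⟨t,e⟩. [thark ombre] : t cannot yield ⟨t,e⟩ as functor, so [zib zeph] : ⟨t,⟨t,e⟩⟩.
[zib zeph] is required to be ⟨t,⟨t,e⟩⟩. zib : ⟨e,⟨e,t⟩⟩ cannot yield ⟨t,⟨t,e⟩⟩ as functor, so zeph : ⟨⟨e,⟨e,t⟩⟩,⟨t,⟨t,e⟩⟩⟩.

⟨⟨e,⟨e,t⟩⟩,⟨t,⟨t,e⟩⟩⟩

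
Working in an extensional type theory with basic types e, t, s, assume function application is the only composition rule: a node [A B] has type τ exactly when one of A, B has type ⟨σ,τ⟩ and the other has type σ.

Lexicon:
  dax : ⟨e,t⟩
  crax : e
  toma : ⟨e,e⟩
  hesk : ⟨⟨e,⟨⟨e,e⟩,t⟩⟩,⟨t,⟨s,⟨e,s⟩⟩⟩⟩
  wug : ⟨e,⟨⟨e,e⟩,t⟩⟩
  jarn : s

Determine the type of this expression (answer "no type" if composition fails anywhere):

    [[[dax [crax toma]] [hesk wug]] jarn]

[crax toma]: toma is ⟨e,e⟩, crax is e; result e.
[dax [crax toma]]: dax is ⟨e,t⟩, [crax toma] is e; result t.
[hesk wug]: hesk is ⟨⟨e,⟨⟨e,e⟩,t⟩⟩,⟨t,⟨s,⟨e,s⟩⟩⟩⟩, wug is ⟨e,⟨⟨e,e⟩,t⟩⟩; result ⟨t,⟨s,⟨e,s⟩⟩⟩.
[[dax [crax toma]] [hesk wug]]: [hesk wug] is ⟨t,⟨s,⟨e,s⟩⟩⟩, [dax [crax toma]] is t; result ⟨s,⟨e,s⟩⟩.
[[[dax [crax toma]] [hesk wug]] jarn]: [[dax [crax toma]] [hesk wug]] is ⟨s,⟨e,s⟩⟩, jarn is s; result ⟨e,s⟩.

⟨e,s⟩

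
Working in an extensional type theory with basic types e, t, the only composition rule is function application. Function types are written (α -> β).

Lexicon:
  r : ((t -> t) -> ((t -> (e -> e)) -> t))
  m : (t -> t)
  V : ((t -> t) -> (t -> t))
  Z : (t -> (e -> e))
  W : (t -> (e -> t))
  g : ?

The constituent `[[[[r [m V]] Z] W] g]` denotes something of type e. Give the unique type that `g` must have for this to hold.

((e -> t) -> e)

At [[[[r [m V]] Z] W] g] (required: e): [[[r [m V]] Z] W] is (e -> t), which is not a function with range e; hence g is the functor — type ((e -> t) -> e).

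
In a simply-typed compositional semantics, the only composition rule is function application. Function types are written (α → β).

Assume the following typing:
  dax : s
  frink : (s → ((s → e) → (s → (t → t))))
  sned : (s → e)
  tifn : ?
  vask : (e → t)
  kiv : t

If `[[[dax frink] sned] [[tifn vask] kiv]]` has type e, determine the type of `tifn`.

((e → t) → (t → ((s → (t → t)) → e)))

[[[dax frink] sned] [[tifn vask] kiv]] is required to be e. [[dax frink] sned] : (s → (t → t)) cannot yield e as functor, so [[tifn vask] kiv] : ((s → (t → t)) → e).
[[tifn vask] kiv] is required to be ((s → (t → t)) → e). kiv : t cannot yield ((s → (t → t)) → e) as functor, so [tifn vask] : (t → ((s → (t → t)) → e)).
[tifn vask] is required to be (t → ((s → (t → t)) → e)). vask : (e → t) cannot yield (t → ((s → (t → t)) → e)) as functor, so tifn : ((e → t) → (t → ((s → (t → t)) → e))).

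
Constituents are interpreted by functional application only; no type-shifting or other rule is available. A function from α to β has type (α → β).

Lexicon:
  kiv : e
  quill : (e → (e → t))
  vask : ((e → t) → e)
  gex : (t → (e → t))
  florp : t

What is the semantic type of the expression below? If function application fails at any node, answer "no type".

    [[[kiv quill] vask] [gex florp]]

At [kiv quill], quill : (e → (e → t)) takes kiv : e, giving (e → t).
At [[kiv quill] vask], vask : ((e → t) → e) takes [kiv quill] : (e → t), giving e.
At [gex florp], gex : (t → (e → t)) takes florp : t, giving (e → t).
At [[[kiv quill] vask] [gex florp]], [gex florp] : (e → t) takes [[kiv quill] vask] : e, giving t.

t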